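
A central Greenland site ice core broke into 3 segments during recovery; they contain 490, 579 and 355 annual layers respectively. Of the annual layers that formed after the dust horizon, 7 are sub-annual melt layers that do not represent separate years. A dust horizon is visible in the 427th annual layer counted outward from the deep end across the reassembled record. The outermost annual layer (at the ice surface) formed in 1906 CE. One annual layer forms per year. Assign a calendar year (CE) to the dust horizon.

Total annual layers = 490 + 579 + 355 = 1424.
The dust horizon sits at annual layer 427 from the deep end, so 1424 − 427 = 997 annual layers formed after it.
997 − 7 false = 990 true annual layers after the dust horizon.
Counting back 990 years from 1906 CE places the dust horizon in 1906 − 990 = 916 CE.

916 CE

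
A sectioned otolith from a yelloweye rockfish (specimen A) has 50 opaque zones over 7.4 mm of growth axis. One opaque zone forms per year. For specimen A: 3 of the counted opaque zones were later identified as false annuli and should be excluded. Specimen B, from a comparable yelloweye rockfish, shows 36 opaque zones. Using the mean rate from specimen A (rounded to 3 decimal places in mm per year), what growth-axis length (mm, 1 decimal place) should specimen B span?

5.7 mm

Specimen A: after corrections the count is 50 − 3 = 47 opaque zones.
A: Extension rate ≈ 7.4 / 47 = 0.157 mm/year.
For B, 0.157 mm/year × 36 years = 5.7 mm.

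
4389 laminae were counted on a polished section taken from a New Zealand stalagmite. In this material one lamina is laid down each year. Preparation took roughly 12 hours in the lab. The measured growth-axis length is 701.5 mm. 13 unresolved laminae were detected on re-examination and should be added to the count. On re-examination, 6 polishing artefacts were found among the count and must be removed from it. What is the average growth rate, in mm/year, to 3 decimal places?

After corrections the count is 4389 − 6 + 13 = 4396 laminae.
Extension rate ≈ 701.5 / 4396 = 0.160 mm/year.

0.160 mm/year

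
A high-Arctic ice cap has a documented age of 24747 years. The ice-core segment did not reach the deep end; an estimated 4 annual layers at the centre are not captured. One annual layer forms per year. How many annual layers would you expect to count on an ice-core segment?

One annual layer per year gives 24747 annual layers over 24747 years.
Subtracting the 4 annual layers not captured gives 24747 − 4 = 24743 annual layers in the record.

24743 annual layers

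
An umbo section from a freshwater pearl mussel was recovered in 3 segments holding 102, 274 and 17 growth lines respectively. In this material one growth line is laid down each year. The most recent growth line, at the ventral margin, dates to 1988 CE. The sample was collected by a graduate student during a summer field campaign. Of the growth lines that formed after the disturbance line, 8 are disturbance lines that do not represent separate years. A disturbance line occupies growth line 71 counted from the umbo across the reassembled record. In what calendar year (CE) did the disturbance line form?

Total growth lines = 102 + 274 + 17 = 393.
The disturbance line sits at growth line 71 from the umbo, so 393 − 71 = 322 growth lines formed after it.
Excluding 8 false growth lines: 322 − 8 = 314.
1988 − 314 = 1674 CE.

1674 CE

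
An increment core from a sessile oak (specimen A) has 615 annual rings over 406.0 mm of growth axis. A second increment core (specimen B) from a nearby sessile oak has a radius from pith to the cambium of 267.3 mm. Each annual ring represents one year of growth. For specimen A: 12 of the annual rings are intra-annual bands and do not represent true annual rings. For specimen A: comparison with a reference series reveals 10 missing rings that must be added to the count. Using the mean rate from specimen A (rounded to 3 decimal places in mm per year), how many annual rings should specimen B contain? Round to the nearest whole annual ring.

Specimen A: adjusted count: 615 − 12 + 10 = 613 annual rings.
A: Mean rate = 406.0 mm / 613 years ≈ 0.662 mm/yr.
For B, 267.3 / 0.662 = 403.78 years ≈ 404 annual rings.

404 annual rings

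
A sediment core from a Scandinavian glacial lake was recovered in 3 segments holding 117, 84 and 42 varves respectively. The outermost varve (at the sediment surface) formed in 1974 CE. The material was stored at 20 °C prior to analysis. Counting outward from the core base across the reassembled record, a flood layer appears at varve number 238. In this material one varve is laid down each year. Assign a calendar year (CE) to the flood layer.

1969 CE

Total varves = 117 + 84 + 42 = 243.
Between varve 238 and the sediment surface there are 243 − 238 = 5 varves.
Counting back 5 years from 1974 CE places the flood layer in 1974 − 5 = 1969 CE.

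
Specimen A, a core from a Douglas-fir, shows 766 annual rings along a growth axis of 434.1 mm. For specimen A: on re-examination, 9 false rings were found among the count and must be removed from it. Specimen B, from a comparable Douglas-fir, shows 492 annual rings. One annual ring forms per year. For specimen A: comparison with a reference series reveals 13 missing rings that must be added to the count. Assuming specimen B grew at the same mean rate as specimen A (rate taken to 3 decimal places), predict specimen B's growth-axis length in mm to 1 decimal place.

Specimen A: correcting the raw count gives 766 − 9 + 13 = 770 true annual rings.
A: Mean rate = 434.1 mm / 770 years ≈ 0.564 mm/yr.
B's length ≈ 0.564 × 492 = 277.5 mm.

277.5 mm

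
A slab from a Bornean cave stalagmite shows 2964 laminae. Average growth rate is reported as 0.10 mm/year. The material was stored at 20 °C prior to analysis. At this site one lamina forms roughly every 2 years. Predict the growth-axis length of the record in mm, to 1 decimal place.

592.8 mm

2964 laminae at 2 years each span 2964 × 2 = 5928 years.
5928 years at 0.10 mm/year gives 0.10 × 5928 = 592.8 mm.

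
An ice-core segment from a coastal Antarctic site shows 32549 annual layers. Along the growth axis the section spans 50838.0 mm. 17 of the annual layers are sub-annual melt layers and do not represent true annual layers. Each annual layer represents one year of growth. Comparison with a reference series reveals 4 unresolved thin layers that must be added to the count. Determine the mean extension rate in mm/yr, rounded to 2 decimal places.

1.56 mm/yr

Adjusted count: 32549 − 17 + 4 = 32536 annual layers.
Extension rate ≈ 50838.0 / 32536 = 1.56 mm/yr.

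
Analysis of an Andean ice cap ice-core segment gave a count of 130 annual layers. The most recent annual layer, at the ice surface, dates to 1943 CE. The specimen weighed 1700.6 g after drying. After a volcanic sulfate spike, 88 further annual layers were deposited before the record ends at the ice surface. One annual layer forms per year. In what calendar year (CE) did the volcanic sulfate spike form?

There are 88 annual layers younger than the volcanic sulfate spike.
The annual layer at the ice surface is 1943 CE, so the volcanic sulfate spike dates to 1943 − 88 = 1855 CE.

1855 CE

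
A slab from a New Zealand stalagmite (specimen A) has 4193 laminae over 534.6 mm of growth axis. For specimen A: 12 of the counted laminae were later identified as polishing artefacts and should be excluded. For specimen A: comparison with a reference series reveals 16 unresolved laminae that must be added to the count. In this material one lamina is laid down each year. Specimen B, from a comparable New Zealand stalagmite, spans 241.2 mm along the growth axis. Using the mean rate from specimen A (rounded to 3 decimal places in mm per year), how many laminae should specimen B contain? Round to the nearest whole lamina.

1899 laminae

Specimen A: true lamina count = 4193 − 12 + 16 = 4197.
A: Mean rate = 534.6 mm / 4197 years ≈ 0.127 mm/year.
Specimen B: 241.2 mm / 0.127 mm per year = 1899.21 years ≈ 1899 laminae.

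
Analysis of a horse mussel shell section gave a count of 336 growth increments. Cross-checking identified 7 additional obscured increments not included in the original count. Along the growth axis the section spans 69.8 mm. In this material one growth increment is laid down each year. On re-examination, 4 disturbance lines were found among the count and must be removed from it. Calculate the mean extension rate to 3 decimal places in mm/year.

0.206 mm/year

Adjusted count: 336 − 4 + 7 = 339 growth increments.
69.8 mm over 339 years gives 69.8 / 339 ≈ 0.206 mm/year.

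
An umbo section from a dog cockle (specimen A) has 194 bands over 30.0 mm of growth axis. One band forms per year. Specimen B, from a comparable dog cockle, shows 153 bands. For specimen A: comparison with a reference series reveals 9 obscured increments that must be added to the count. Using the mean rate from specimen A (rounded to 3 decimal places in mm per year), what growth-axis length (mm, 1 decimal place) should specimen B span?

22.6 mm

Specimen A: adjusted count: 194 + 9 = 203 bands.
A: 30.0 mm over 203 years gives 30.0 / 203 ≈ 0.148 mm/yr.
Length of B = 0.148 × 153 = 22.6 mm.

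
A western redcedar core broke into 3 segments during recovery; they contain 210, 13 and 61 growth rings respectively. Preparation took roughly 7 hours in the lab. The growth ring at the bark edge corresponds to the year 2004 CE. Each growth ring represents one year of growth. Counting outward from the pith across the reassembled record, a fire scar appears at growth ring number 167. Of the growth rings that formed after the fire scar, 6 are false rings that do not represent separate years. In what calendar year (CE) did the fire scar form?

1893 CE

Total growth rings = 210 + 13 + 61 = 284.
The fire scar sits at growth ring 167 from the pith, so 284 − 167 = 117 growth rings formed after it.
117 − 6 false = 111 true growth rings after the fire scar.
2004 − 111 = 1893 CE.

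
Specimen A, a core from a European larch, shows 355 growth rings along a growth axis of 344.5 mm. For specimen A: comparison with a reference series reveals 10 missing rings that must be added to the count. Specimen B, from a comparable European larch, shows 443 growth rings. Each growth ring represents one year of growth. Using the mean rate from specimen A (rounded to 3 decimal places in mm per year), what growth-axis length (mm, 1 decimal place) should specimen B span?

418.2 mm

Specimen A: after corrections the count is 355 + 10 = 365 growth rings.
A: Extension rate ≈ 344.5 / 365 = 0.944 mm per year.
B's length ≈ 0.944 × 443 = 418.2 mm.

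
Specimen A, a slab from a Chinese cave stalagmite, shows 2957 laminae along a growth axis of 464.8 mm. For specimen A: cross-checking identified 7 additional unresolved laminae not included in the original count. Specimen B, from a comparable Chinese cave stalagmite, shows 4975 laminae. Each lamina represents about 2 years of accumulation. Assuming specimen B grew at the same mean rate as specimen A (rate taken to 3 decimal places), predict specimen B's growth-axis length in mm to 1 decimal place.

Specimen A: adjusted count: 2957 + 7 = 2964 laminae.
Specimen A: 2964 laminae at 2 years each span 2964 × 2 = 5928 years.
A: Extension rate ≈ 464.8 / 5928 = 0.078 mm/year.
Specimen B: 4975 laminae at 2 years each span 4975 × 2 = 9950 years. Length of B = 0.078 × 9950 = 776.1 mm.

776.1 mm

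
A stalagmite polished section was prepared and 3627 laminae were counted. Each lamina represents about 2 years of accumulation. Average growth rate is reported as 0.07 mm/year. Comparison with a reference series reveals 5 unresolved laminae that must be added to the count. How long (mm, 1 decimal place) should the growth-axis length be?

Correcting the raw count gives 3627 + 5 = 3632 true laminae.
At 2 years per lamina, 3632 × 2 = 7264 years.
Length ≈ 0.07 × 7264 = 508.5 mm.

508.5 mm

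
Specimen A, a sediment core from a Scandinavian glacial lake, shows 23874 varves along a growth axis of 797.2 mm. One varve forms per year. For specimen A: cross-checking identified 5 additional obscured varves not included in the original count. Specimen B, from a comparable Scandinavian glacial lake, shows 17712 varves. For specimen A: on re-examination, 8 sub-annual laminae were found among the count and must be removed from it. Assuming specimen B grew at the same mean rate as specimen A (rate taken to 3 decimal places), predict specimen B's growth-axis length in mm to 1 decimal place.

584.5 mm

Specimen A: correcting the raw count gives 23874 − 8 + 5 = 23871 true varves.
A: Extension rate ≈ 797.2 / 23871 = 0.033 mm/year.
Length of B = 0.033 × 17712 = 584.5 mm.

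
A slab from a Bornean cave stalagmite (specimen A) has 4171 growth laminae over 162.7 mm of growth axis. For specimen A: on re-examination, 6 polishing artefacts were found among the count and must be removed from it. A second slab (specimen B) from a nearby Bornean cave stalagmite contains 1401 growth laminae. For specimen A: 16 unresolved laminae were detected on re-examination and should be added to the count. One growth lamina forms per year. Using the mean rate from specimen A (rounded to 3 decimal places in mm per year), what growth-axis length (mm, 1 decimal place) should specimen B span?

54.6 mm

Specimen A: after corrections the count is 4171 − 6 + 16 = 4181 growth laminae.
A: Mean rate = 162.7 mm / 4181 years ≈ 0.039 mm/yr.
Length of B = 0.039 × 1401 = 54.6 mm.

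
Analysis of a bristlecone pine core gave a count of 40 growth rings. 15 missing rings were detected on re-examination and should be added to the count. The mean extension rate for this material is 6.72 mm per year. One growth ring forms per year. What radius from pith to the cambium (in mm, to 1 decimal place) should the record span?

Correcting the raw count gives 40 + 15 = 55 true growth rings.
Length ≈ 6.72 × 55 = 369.6 mm.

369.6 mm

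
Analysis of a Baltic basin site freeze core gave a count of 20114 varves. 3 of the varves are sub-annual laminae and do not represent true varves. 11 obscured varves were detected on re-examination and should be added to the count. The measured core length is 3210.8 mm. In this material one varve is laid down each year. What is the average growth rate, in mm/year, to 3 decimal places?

0.160 mm/year

True varve count = 20114 − 3 + 11 = 20122.
Extension rate ≈ 3210.8 / 20122 = 0.160 mm/year.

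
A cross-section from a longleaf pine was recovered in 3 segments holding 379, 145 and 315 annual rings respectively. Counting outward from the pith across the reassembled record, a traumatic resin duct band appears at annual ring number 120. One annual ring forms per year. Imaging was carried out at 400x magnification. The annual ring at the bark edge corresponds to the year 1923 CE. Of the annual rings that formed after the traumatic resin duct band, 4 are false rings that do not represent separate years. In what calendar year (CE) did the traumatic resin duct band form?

Total annual rings = 379 + 145 + 315 = 839.
The traumatic resin duct band sits at annual ring 120 from the pith, so 839 − 120 = 719 annual rings formed after it.
719 − 4 false = 715 true annual rings after the traumatic resin duct band.
The annual ring at the bark edge is 1923 CE, so the traumatic resin duct band dates to 1923 − 715 = 1208 CE.

1208 CE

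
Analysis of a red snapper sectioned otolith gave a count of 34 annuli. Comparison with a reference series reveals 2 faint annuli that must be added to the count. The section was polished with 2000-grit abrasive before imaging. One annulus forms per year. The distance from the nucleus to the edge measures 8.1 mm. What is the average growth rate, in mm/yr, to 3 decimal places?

True annulus count = 34 + 2 = 36.
Extension rate ≈ 8.1 / 36 = 0.225 mm/yr.

0.225 mm/yr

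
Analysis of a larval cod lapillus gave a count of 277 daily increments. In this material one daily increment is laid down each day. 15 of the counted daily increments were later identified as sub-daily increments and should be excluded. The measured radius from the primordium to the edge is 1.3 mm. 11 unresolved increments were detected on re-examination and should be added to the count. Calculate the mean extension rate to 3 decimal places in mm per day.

Correcting the raw count gives 277 − 15 + 11 = 273 true daily increments.
Extension rate ≈ 1.3 / 273 = 0.005 mm per day.

0.005 mm per day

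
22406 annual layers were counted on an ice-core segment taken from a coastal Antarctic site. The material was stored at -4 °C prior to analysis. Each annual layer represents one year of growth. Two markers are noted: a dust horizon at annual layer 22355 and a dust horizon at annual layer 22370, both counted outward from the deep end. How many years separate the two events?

22370 − 22355 = 15 annual layers lie between the two events.
One annual layer per year makes the interval 15 years.

15 years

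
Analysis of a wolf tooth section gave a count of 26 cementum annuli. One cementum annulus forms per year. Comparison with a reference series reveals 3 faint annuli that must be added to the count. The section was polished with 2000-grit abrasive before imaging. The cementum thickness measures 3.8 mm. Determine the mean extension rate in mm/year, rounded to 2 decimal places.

0.13 mm/year

After corrections the count is 26 + 3 = 29 cementum annuli.
3.8 mm over 29 years gives 3.8 / 29 ≈ 0.13 mm/year.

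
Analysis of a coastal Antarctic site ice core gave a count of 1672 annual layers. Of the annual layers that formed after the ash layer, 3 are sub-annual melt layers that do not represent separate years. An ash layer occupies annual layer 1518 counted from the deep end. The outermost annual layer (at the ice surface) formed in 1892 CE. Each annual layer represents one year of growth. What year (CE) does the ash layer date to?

1741 CE

The ash layer sits at annual layer 1518 from the deep end, so 1672 − 1518 = 154 annual layers formed after it.
Excluding 3 false annual layers: 154 − 3 = 151.
Counting back 151 years from 1892 CE places the ash layer in 1892 − 151 = 1741 CE.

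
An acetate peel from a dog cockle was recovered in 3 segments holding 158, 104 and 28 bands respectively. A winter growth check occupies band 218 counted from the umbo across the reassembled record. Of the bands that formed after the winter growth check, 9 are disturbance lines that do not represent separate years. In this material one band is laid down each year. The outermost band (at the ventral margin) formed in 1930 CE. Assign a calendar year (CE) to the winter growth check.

1867 CE

Total bands = 158 + 104 + 28 = 290.
Between band 218 and the ventral margin there are 290 − 218 = 72 bands.
72 − 9 false = 63 true bands after the winter growth check.
Counting back 63 years from 1930 CE places the winter growth check in 1930 − 63 = 1867 CE.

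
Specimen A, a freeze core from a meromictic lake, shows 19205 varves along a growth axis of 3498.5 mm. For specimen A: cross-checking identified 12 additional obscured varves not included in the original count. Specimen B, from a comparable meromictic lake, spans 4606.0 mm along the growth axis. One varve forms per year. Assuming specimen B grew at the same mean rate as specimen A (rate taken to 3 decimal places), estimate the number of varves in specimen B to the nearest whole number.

Specimen A: true varve count = 19205 + 12 = 19217.
A: 3498.5 mm over 19217 years gives 3498.5 / 19217 ≈ 0.182 mm/yr.
For B, 4606.0 / 0.182 = 25307.69 years ≈ 25308 varves.

25308 varves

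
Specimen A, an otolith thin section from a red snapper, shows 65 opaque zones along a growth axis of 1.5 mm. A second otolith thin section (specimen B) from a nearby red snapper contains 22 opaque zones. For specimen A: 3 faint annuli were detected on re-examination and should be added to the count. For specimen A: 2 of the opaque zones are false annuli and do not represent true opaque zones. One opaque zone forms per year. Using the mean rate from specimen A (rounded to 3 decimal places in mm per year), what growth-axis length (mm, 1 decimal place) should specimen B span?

Specimen A: correcting the raw count gives 65 − 2 + 3 = 66 true opaque zones.
A: Mean rate = 1.5 mm / 66 years ≈ 0.023 mm per year.
Length of B = 0.023 × 22 = 0.5 mm.

0.5 mm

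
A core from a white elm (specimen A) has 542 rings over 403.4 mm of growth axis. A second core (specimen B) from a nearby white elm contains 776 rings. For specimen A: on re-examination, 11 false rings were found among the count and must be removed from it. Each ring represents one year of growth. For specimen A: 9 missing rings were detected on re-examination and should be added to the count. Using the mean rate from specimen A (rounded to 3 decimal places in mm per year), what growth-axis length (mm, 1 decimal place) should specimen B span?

Specimen A: adjusted count: 542 − 11 + 9 = 540 rings.
A: 403.4 mm over 540 years gives 403.4 / 540 ≈ 0.747 mm/yr.
For B, 0.747 mm/year × 776 years = 579.7 mm.

579.7 mm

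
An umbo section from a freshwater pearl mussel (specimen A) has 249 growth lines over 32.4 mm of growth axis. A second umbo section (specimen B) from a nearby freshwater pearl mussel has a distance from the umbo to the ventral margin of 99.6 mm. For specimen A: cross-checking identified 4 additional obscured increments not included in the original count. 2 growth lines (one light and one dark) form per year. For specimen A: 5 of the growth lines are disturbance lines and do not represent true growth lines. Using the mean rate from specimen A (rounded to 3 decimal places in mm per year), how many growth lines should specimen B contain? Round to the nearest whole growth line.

Specimen A: true growth line count = 249 − 5 + 4 = 248.
Specimen A: dividing by 2 growth lines per year: 248 / 2 = 124 years.
A: Extension rate ≈ 32.4 / 124 = 0.261 mm/year.
Specimen B: 99.6 mm / 0.261 mm per year = 381.61 years; at 2 growth lines per year that is 381.61 × 2 ≈ 763 growth lines.

763 growth lines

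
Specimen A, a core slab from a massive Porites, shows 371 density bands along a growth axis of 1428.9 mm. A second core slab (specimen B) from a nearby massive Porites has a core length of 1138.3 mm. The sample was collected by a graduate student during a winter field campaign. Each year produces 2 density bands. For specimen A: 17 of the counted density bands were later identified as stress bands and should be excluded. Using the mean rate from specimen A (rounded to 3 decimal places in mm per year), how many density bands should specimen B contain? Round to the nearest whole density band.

Specimen A: adjusted count: 371 − 17 = 354 density bands.
Specimen A: 354 density bands at 2 per year is 354 / 2 = 177 years.
A: 1428.9 mm over 177 years gives 1428.9 / 177 ≈ 8.073 mm per year.
Specimen B: 1138.3 mm / 8.073 mm per year = 141.00 years; at 2 density bands per year that is 141.00 × 2 ≈ 282 density bands.

282 density bands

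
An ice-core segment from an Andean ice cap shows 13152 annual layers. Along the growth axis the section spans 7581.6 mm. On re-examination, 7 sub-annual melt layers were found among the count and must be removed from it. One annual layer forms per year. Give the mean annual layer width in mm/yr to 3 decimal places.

Adjusted count: 13152 − 7 = 13145 annual layers.
Extension rate ≈ 7581.6 / 13145 = 0.577 mm/yr.

0.577 mm/yr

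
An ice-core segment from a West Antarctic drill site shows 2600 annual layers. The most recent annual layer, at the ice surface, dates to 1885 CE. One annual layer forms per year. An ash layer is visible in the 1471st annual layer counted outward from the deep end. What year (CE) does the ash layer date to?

2600 − 1471 = 1129 annual layers lie beyond the ash layer toward the ice surface.
1885 − 1129 = 756 CE.

756 CE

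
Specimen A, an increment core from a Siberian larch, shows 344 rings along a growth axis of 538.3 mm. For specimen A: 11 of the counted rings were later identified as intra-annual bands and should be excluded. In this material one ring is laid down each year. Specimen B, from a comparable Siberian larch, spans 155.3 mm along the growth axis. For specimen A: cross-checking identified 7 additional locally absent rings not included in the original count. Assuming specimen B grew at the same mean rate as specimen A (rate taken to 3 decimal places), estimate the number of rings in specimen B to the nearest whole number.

Specimen A: true ring count = 344 − 11 + 7 = 340.
A: Mean rate = 538.3 mm / 340 years ≈ 1.583 mm per year.
Specimen B: 155.3 mm / 1.583 mm per year = 98.10 years ≈ 98 rings.

98 rings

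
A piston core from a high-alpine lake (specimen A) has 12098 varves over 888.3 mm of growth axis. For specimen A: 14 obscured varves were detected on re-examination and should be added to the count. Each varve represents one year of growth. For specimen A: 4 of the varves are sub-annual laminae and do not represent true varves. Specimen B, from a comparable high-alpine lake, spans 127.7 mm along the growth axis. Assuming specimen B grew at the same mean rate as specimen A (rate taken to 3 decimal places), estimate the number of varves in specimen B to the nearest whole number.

Specimen A: after corrections the count is 12098 − 4 + 14 = 12108 varves.
A: 888.3 mm over 12108 years gives 888.3 / 12108 ≈ 0.073 mm/yr.
B spans 127.7 / 0.073 = 1749.32 years ≈ 1749 varves.

1749 varves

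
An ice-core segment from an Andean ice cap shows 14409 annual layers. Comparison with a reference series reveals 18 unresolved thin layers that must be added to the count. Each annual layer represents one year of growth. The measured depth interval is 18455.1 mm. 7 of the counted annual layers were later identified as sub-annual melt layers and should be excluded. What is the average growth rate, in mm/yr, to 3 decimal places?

1.280 mm/yr

Adjusted count: 14409 − 7 + 18 = 14420 annual layers.
18455.1 mm over 14420 years gives 18455.1 / 14420 ≈ 1.280 mm/yr.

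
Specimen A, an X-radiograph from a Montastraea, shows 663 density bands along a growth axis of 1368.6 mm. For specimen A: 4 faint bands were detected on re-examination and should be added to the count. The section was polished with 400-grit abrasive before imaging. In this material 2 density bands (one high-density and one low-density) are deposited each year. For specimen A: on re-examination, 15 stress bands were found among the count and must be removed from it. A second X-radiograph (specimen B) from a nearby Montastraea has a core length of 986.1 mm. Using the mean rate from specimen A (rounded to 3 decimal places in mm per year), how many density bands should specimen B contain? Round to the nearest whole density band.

Specimen A: adjusted count: 663 − 15 + 4 = 652 density bands.
Specimen A: dividing by 2 density bands per year: 652 / 2 = 326 years.
A: Mean rate = 1368.6 mm / 326 years ≈ 4.198 mm/year.
Specimen B: 986.1 mm / 4.198 mm per year = 234.90 years; at 2 density bands per year that is 234.90 × 2 ≈ 470 density bands.

470 density bands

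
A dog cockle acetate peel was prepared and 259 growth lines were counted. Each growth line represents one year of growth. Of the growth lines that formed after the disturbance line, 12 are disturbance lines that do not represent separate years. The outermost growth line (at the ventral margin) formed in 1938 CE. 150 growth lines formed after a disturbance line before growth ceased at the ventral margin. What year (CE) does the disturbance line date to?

150 growth lines formed after the disturbance line.
Excluding 12 false growth lines: 150 − 12 = 138.
Counting back 138 years from 1938 CE places the disturbance line in 1938 − 138 = 1800 CE.

1800 CE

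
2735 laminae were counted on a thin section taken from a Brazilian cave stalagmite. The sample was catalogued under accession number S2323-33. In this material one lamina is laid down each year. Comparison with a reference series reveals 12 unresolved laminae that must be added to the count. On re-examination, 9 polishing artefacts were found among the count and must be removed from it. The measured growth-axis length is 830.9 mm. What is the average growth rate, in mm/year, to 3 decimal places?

After corrections the count is 2735 − 9 + 12 = 2738 laminae.
830.9 mm over 2738 years gives 830.9 / 2738 ≈ 0.303 mm/year.

0.303 mm/year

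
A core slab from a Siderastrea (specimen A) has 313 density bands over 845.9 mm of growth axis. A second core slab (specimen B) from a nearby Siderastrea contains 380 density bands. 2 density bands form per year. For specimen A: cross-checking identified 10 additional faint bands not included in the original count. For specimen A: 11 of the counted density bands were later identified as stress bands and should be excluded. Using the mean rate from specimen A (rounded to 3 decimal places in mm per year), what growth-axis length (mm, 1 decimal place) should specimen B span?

1030.2 mm

Specimen A: after corrections the count is 313 − 11 + 10 = 312 density bands.
Specimen A: dividing by 2 density bands per year: 312 / 2 = 156 years.
A: Mean rate = 845.9 mm / 156 years ≈ 5.422 mm/year.
Specimen B: with 2 density bands per year, 380 / 2 = 190 years. Length of B = 5.422 × 190 = 1030.2 mm.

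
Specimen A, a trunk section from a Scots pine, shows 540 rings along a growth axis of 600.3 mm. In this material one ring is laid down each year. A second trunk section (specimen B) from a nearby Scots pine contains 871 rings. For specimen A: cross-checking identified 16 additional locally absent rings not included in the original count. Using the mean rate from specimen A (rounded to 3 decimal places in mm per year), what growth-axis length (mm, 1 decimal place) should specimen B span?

Specimen A: after corrections the count is 540 + 16 = 556 rings.
A: Extension rate ≈ 600.3 / 556 = 1.080 mm/yr.
B's length ≈ 1.080 × 871 = 940.7 mm.

940.7 mm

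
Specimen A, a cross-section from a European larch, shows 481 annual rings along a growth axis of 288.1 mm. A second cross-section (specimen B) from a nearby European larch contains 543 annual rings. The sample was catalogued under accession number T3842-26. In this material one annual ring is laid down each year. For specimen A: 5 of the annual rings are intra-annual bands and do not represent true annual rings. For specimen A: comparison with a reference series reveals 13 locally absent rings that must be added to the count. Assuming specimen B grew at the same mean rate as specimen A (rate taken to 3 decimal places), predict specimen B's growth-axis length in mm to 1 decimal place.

319.8 mm

Specimen A: correcting the raw count gives 481 − 5 + 13 = 489 true annual rings.
A: Extension rate ≈ 288.1 / 489 = 0.589 mm per year.
For B, 0.589 mm/year × 543 years = 319.8 mm.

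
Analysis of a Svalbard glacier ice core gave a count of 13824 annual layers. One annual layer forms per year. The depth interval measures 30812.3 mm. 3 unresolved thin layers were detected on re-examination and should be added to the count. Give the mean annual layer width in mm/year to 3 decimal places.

2.228 mm/year

Correcting the raw count gives 13824 + 3 = 13827 true annual layers.
30812.3 mm over 13827 years gives 30812.3 / 13827 ≈ 2.228 mm/year.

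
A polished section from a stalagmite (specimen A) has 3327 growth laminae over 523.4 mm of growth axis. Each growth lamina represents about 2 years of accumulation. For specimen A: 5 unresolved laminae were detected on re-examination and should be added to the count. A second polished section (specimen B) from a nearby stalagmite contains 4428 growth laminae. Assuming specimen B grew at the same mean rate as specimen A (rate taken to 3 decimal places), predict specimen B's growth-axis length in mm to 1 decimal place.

Specimen A: adjusted count: 3327 + 5 = 3332 growth laminae.
Specimen A: 3332 growth laminae at 2 years each span 3332 × 2 = 6664 years.
A: Extension rate ≈ 523.4 / 6664 = 0.079 mm per year.
Specimen B: multiplying by 2 years per growth lamina: 4428 × 2 = 8856 years. For B, 0.079 mm/year × 8856 years = 699.6 mm.

699.6 mm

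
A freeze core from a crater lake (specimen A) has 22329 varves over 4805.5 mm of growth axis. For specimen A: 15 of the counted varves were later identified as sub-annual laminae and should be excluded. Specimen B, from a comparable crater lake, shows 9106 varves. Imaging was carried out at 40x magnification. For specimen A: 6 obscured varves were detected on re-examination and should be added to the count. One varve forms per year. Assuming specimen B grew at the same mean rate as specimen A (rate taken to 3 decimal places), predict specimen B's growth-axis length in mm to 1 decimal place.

1957.8 mm

Specimen A: adjusted count: 22329 − 15 + 6 = 22320 varves.
A: Extension rate ≈ 4805.5 / 22320 = 0.215 mm/yr.
Length of B = 0.215 × 9106 = 1957.8 mm.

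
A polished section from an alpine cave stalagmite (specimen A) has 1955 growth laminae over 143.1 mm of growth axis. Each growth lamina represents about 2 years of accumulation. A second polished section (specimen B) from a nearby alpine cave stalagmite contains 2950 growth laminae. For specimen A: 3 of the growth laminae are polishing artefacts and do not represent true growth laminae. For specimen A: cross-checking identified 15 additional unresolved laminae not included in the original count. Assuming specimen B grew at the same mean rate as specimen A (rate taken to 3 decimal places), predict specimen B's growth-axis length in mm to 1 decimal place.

212.4 mm

Specimen A: adjusted count: 1955 − 3 + 15 = 1967 growth laminae.
Specimen A: multiplying by 2 years per growth lamina: 1967 × 2 = 3934 years.
A: Mean rate = 143.1 mm / 3934 years ≈ 0.036 mm per year.
Specimen B: multiplying by 2 years per growth lamina: 2950 × 2 = 5900 years. B's length ≈ 0.036 × 5900 = 212.4 mm.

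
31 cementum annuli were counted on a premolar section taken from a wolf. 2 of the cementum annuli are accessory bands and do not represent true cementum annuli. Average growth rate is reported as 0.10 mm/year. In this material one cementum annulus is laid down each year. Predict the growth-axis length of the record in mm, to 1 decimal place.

True cementum annulus count = 31 − 2 = 29.
29 years at 0.10 mm/year gives 0.10 × 29 = 2.9 mm.

2.9 mm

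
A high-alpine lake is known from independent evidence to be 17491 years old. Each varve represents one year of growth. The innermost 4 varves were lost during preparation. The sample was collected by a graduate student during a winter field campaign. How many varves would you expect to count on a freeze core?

17487 varves

At one varve per year, 17491 years correspond to 17491 varves.
17491 − 4 missed = 17487 varves expected in the prepared section.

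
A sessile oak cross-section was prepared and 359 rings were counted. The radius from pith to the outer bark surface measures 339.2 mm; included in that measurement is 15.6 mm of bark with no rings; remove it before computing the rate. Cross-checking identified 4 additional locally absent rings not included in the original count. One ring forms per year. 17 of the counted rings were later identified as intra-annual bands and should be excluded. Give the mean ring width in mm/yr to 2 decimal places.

True ring count = 359 − 17 + 4 = 346.
The growth record spans 339.2 − 15.6 = 323.6 mm.
Mean rate = 323.6 mm / 346 years ≈ 0.94 mm/yr.

0.94 mm/yr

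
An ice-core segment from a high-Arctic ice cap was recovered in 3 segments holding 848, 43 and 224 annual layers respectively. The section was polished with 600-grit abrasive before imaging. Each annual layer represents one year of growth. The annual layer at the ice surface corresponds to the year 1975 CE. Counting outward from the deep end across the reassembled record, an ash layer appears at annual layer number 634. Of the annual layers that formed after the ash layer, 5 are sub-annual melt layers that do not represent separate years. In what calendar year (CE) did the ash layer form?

1499 CE

Total annual layers = 848 + 43 + 224 = 1115.
1115 − 634 = 481 annual layers lie beyond the ash layer toward the ice surface.
Excluding 5 false annual layers: 481 − 5 = 476.
1975 − 476 = 1499 CE.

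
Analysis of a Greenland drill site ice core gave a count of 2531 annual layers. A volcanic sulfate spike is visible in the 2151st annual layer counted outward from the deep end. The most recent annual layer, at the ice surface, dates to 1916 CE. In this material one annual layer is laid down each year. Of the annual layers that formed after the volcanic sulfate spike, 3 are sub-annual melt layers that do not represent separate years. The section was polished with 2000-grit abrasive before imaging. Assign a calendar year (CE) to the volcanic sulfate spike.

Between annual layer 2151 and the ice surface there are 2531 − 2151 = 380 annual layers.
380 − 3 false = 377 true annual layers after the volcanic sulfate spike.
1916 − 377 = 1539 CE.

1539 CE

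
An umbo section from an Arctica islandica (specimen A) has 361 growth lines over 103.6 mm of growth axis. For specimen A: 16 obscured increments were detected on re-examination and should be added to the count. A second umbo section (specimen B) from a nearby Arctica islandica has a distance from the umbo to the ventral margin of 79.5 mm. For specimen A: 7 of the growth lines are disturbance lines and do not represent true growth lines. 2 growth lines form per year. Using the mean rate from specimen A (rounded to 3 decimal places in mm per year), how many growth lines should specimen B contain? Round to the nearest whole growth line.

284 growth lines

Specimen A: after corrections the count is 361 − 7 + 16 = 370 growth lines.
Specimen A: 370 growth lines at 2 per year is 370 / 2 = 185 years.
A: Extension rate ≈ 103.6 / 185 = 0.560 mm per year.
B spans 79.5 / 0.560 = 141.96 years; at 2 growth lines per year that is 141.96 × 2 ≈ 284 growth lines.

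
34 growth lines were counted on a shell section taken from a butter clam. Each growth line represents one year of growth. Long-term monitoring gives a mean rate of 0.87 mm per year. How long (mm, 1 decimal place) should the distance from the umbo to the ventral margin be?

The record spans 34 years at 0.87 mm per year.
34 years at 0.87 mm/year gives 0.87 × 34 = 29.6 mm.

29.6 mm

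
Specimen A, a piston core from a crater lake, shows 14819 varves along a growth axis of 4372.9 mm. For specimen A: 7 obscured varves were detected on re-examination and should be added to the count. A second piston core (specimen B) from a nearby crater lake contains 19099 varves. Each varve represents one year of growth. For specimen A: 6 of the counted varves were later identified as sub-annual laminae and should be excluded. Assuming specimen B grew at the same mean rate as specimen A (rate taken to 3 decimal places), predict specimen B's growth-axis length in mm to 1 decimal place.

Specimen A: correcting the raw count gives 14819 − 6 + 7 = 14820 true varves.
A: 4372.9 mm over 14820 years gives 4372.9 / 14820 ≈ 0.295 mm/year.
Length of B = 0.295 × 19099 = 5634.2 mm.

5634.2 mm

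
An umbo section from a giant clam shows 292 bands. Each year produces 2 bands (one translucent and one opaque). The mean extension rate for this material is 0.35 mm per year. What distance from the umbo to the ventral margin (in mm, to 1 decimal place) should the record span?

292 bands at 2 per year is 292 / 2 = 146 years.
Predicted length = 0.35 mm/year × 146 years = 51.1 mm.

51.1 mm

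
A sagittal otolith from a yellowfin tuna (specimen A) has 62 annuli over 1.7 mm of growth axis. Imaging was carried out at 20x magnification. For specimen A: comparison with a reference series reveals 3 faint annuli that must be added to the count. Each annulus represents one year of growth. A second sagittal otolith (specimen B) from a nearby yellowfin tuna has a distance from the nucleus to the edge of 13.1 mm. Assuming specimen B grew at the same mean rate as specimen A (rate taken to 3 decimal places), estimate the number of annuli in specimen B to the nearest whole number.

504 annuli

Specimen A: after corrections the count is 62 + 3 = 65 annuli.
A: Mean rate = 1.7 mm / 65 years ≈ 0.026 mm per year.
Specimen B: 13.1 mm / 0.026 mm per year = 503.85 years ≈ 504 annuli.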